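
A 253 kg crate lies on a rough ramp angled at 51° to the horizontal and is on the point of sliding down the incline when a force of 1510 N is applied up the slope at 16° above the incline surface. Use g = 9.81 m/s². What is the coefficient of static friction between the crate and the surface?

On the verge of sliding down the incline, friction is at its maximum μN and acts up the slope.
Perpendicular to incline: N = W cos 51° − P sin 16° = 1562 − 416.2 = 1146 N.
Along incline: P cos 16° + μN = W sin 51° → μ = (W sin 51° − P cos 16°) / N = 0.4166.

μ ≈ 0.417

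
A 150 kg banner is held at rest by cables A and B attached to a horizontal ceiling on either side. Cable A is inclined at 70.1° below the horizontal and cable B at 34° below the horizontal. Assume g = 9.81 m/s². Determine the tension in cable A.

Weight W = 150 × 9.81 = 1472 N acts straight down.
Horizontal: T_A cos 70.1° = T_B cos 34°  →  T_B = 0.4106 T_A.
Vertical: T_A sin 70.1° + T_B sin 34° = 1472.
Substituting the horizontal relation into the vertical equation gives 1.17 T_A = 1472, so T_A = 1258 N.

T_A ≈ 1260 N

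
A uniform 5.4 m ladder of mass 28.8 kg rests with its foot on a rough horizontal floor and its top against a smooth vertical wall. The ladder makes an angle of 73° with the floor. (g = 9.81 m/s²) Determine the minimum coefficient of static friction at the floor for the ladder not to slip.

μ_min ≈ 0.153

ΣF_y = 0: N_floor = 28.8×9.81 = 282.53 N.
Torques about the foot: N_wall · 5.4 sin 73° = 28.8×9.81×2.7 cos 73° → N_wall = 43.189 N.
ΣF_x = 0: f_floor = N_wall = 43.189 N.
μ_min = f_floor / N_floor = 43.189 / 282.53 = 0.1529.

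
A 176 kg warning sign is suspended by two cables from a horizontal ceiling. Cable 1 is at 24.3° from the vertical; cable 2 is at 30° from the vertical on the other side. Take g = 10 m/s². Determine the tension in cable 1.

T_1 ≈ 1080 N

Angles from the horizontal: cable 1 is 90° − 24.3° = 65.7°, cable 2 is 90° − 30° = 60°.
Weight W = 176 × 10 = 1760 N acts straight down.
Horizontal: T_1 cos 65.7° = T_2 cos 60°  →  T_2 = 0.823 T_1.
Vertical: T_1 sin 65.7° + T_2 sin 60° = 1760.
Substituting the horizontal relation into the vertical equation gives 1.624 T_1 = 1760, so T_1 = 1084 N.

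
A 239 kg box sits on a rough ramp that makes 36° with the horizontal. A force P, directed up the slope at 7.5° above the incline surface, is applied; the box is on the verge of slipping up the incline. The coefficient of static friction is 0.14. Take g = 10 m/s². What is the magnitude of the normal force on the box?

On the verge of sliding up the incline, friction equals μN and acts down the slope.
Perpendicular: N + P sin 7.5° = W cos 36° = 1934 N.
Along incline: P cos 7.5° = W sin 36° + μN  with W sin 36° = 1405 N.
Solving the pair for P and N: P = 1659 N, N = 1717 N (and f = μN = 240.4 N).

N ≈ 1720 N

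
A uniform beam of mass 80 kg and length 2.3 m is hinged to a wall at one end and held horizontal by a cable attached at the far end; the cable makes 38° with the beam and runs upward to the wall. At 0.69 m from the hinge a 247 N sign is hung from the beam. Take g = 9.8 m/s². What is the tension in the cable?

T ≈ 757 N

Take torques about the hinge: T sin 38° · 2.3 = 80×9.8×1.15 + 247×0.69 = 1072 N·m.
So T = 1072 / (0.6157 × 2.3) = 757.07 N.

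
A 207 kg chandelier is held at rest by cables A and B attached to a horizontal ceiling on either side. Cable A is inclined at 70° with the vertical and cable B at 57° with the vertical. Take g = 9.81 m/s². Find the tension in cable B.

Angles from the horizontal: cable A is 90° − 70° = 20°, cable B is 90° − 57° = 33°.
Weight W = 207 × 9.81 = 2031 N acts straight down.
Horizontal: T_A cos 20° = T_B cos 33°  →  T_A = 0.8925 T_B.
Vertical: T_A sin 20° + T_B sin 33° = 2031.
Substituting the horizontal relation into the vertical equation gives 0.8499 T_B = 2031, so T_B = 2389 N.

T_B ≈ 2390 N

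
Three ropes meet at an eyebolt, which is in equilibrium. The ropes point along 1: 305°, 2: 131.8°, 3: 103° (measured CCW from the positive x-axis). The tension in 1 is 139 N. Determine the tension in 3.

T_3 ≈ 34.2 N

Resolve: ΣF_x = 139 cos 305° + T_2 cos 131.8° + T_3 cos 103° = 0.
        ΣF_y = 139 sin 305° + T_2 sin 131.8° + T_3 sin 103° = 0.
The known terms sum to (79.73, -113.9) N, so -0.6665 T_2 − 0.2250 T_3 = -79.73 and 0.7455 T_2 + 0.9744 T_3 = 113.9.
Solving simultaneously: T_2 = 108.1 N, T_3 = 34.16 N.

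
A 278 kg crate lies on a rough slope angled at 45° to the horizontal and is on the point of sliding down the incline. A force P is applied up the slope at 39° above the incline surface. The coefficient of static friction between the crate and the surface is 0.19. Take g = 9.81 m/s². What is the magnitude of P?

On the verge of sliding down the incline, friction equals μN and acts up the slope.
Perpendicular: N + P sin 39° = W cos 45° = 1928 N.
Along incline: P cos 39° + μN = W sin 45° with W sin 45° = 1928 N.
Solving the pair for P and N: P = 2375 N, N = 433.5 N (and f = μN = 82.37 N).

P ≈ 2380 N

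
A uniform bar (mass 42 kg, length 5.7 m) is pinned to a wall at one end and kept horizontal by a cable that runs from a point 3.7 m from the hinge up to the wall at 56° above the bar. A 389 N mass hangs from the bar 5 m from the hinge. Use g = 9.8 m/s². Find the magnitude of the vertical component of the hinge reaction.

|H_y| ≈ 42.1 N

Take torques about the hinge: T sin 56° · 3.7 = 42×9.8×2.85 + 389×5 = 3118.1 N·m.
So T = 3118.1 / (0.8290 × 3.7) = 1016.5 N.
ΣF_y = 0: H_y = (42×9.8 + 389) − T sin 56° = 800.6 − 842.72 = -42.119 N.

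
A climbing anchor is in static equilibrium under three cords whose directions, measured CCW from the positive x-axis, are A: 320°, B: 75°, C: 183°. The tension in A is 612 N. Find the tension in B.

Resolve: ΣF_x = 612 cos 320° + T_B cos 75° + T_C cos 183° = 0.
        ΣF_y = 612 sin 320° + T_B sin 75° + T_C sin 183° = 0.
The known terms sum to (468.8, -393.4) N, so 0.2588 T_B − 0.9986 T_C = -468.8 and 0.9659 T_B − 0.0523 T_C = 393.4.
Solving simultaneously: T_B = 438.9 N, T_C = 583.2 N.

T_B ≈ 439 N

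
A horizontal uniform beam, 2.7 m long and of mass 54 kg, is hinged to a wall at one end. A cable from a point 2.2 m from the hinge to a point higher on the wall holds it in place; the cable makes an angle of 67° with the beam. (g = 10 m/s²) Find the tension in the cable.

Take torques about the hinge: T sin 67° · 2.2 = 54×10×1.35 = 729 N·m.
So T = 729 / (0.9205 × 2.2) = 359.98 N.

T ≈ 360 N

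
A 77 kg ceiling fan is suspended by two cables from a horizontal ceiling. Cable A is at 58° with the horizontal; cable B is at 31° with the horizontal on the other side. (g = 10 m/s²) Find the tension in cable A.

Weight W = 77 × 10 = 770 N acts straight down.
Horizontal: T_A cos 58° = T_B cos 31°  →  T_B = 0.6182 T_A.
Vertical: T_A sin 58° + T_B sin 31° = 770.
Substituting the horizontal relation into the vertical equation gives 1.166 T_A = 770, so T_A = 660.1 N.

T_A ≈ 660 N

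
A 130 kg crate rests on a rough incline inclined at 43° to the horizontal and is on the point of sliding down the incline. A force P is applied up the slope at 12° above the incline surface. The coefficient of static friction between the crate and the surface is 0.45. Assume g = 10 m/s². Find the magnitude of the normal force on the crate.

On the verge of sliding down the incline, friction equals μN and acts up the slope.
Perpendicular: N + P sin 12° = W cos 43° = 950.8 N.
Along incline: P cos 12° + μN = W sin 43° with W sin 43° = 886.6 N.
Solving the pair for P and N: P = 518.6 N, N = 842.9 N (and f = μN = 379.3 N).

N ≈ 843 N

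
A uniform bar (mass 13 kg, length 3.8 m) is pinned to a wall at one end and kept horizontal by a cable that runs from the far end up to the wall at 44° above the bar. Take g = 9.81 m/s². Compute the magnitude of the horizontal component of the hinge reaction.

Take torques about the hinge: T sin 44° · 3.8 = 13×9.81×1.9 = 242.31 N·m.
So T = 242.31 / (0.6947 × 3.8) = 91.793 N.
ΣF_x = 0: H_x = T cos 44° = 66.031 N.

H_x ≈ 66 N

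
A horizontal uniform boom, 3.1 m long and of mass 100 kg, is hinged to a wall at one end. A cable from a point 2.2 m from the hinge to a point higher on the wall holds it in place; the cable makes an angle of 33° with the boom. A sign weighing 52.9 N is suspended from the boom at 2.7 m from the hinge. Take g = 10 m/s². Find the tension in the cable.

Take torques about the hinge: T sin 33° · 2.2 = 100×10×1.55 + 52.9×2.7 = 1692.8 N·m.
So T = 1692.8 / (0.5446 × 2.2) = 1412.8 N.

T ≈ 1410 N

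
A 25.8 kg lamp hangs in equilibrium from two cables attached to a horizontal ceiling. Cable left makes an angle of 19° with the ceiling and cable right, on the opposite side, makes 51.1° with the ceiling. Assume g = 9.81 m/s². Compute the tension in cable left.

Weight W = 25.8 × 9.81 = 253.1 N acts straight down.
Horizontal: T_left cos 19° = T_right cos 51.1°  →  T_right = 1.506 T_left.
Vertical: T_left sin 19° + T_right sin 51.1° = 253.1.
Substituting the horizontal relation into the vertical equation gives 1.497 T_left = 253.1, so T_left = 169 N.

T_left ≈ 169 N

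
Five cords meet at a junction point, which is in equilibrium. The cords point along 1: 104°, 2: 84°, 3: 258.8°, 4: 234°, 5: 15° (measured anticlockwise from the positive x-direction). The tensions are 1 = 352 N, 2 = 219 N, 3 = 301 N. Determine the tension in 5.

Resolve: ΣF_x = 352 cos 104° + 219 cos 84° + 301 cos 258.8° + T_4 cos 234° + T_5 cos 15° = 0.
        ΣF_y = 352 sin 104° + 219 sin 84° + 301 sin 258.8° + T_4 sin 234° + T_5 sin 15° = 0.
The known terms sum to (-120.7, 264.1) N, so -0.5878 T_4 + 0.9659 T_5 = 120.7 and -0.8090 T_4 + 0.2588 T_5 = -264.1.
Solving simultaneously: T_4 = 455 N, T_5 = 401.9 N.

T_5 ≈ 402 N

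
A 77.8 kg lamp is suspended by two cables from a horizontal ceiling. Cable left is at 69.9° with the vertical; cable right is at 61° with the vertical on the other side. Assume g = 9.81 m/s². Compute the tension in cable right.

T_right ≈ 948 N

Angles from the horizontal: cable left is 90° − 69.9° = 20.1°, cable right is 90° − 61° = 29°.
Weight W = 77.8 × 9.81 = 763.2 N acts straight down.
Horizontal: T_left cos 20.1° = T_right cos 29°  →  T_left = 0.9313 T_right.
Vertical: T_left sin 20.1° + T_right sin 29° = 763.2.
Substituting the horizontal relation into the vertical equation gives 0.8049 T_right = 763.2, so T_right = 948.2 N.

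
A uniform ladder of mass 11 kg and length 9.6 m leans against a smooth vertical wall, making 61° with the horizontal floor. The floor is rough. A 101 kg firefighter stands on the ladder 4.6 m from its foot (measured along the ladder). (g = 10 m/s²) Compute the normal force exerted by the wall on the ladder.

Torques about the foot: N_wall · 9.6 sin 61° = 11×10×4.8 cos 61° + 101×10×4.6 cos 61° → N_wall = 298.75 N.

N_wall ≈ 299 N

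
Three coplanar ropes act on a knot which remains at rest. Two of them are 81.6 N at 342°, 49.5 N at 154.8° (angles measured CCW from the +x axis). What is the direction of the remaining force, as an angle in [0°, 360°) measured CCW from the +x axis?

θ ≈ 173°

Sum the known components: ΣF_x = 32.82 N, ΣF_y = -4.14 N.
For equilibrium the remaining force must supply (−ΣF_x, −ΣF_y) = (-32.82, 4.14) N.
Magnitude = √((-32.82)² + (4.14)²) = 33.08 N; direction = atan2(4.14, -32.82) = 172.8°.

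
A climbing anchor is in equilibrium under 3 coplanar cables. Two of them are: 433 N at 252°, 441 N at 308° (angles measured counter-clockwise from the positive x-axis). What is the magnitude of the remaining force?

F ≈ 772 N

Sum the known components: ΣF_x = 137.7 N, ΣF_y = -759.3 N.
For equilibrium the remaining force must supply (−ΣF_x, −ΣF_y) = (-137.7, 759.3) N.
Magnitude = √((-137.7)² + (759.3)²) = 771.7 N; direction = atan2(759.3, -137.7) = 100.3°.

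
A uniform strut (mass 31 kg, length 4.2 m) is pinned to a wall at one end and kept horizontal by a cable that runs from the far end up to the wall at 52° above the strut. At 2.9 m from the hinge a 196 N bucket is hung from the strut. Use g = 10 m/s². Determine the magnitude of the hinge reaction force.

|H| ≈ 313 N

Take torques about the hinge: T sin 52° · 4.2 = 31×10×2.1 + 196×2.9 = 1219.4 N·m.
So T = 1219.4 / (0.7880 × 4.2) = 368.44 N.
ΣF_x = 0: H_x = T cos 52° = 226.83 N.
ΣF_y = 0: H_y = (31×10 + 196) − T sin 52° = 506 − 290.33 = 215.67 N.
|H| = √(H_x² + H_y²) = √((226.83)² + (215.67)²) = 312.99 N.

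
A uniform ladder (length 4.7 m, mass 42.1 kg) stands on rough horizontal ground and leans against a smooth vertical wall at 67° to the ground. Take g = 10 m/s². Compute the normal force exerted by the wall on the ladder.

N_wall ≈ 89.4 N

Torques about the foot: N_wall · 4.7 sin 67° = 42.1×10×2.35 cos 67° → N_wall = 89.352 N.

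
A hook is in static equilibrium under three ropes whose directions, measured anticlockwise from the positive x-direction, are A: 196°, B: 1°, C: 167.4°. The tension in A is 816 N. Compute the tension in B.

T_B ≈ 1660 N

Resolve: ΣF_x = 816 cos 196° + T_B cos 1° + T_C cos 167.4° = 0.
        ΣF_y = 816 sin 196° + T_B sin 1° + T_C sin 167.4° = 0.
The known terms sum to (-784.4, -224.9) N, so 0.9998 T_B − 0.9759 T_C = 784.4 and 0.0175 T_B + 0.2181 T_C = 224.9.
Solving simultaneously: T_B = 1661 N, T_C = 898.2 N.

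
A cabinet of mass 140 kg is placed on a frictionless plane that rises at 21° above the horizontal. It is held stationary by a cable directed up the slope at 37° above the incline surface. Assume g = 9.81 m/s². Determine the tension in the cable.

T ≈ 616 N

Take axes along and perpendicular to the incline. Weight components: W sin 21° = 492.2 N down-slope, W cos 21° = 1282 N into the surface.
Along incline: T cos 37° = W sin 21° → T = 616.3 N.
Perpendicular: N = W cos 21° − T sin 37° = 911.3 N.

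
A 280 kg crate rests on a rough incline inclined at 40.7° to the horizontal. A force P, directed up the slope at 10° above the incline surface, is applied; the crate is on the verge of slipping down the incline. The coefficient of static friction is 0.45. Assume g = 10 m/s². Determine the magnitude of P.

P ≈ 960 N

On the verge of sliding down the incline, friction equals μN and acts up the slope.
Perpendicular: N + P sin 10° = W cos 40.7° = 2123 N.
Along incline: P cos 10° + μN = W sin 40.7° with W sin 40.7° = 1826 N.
Solving the pair for P and N: P = 960.3 N, N = 1956 N (and f = μN = 880.2 N).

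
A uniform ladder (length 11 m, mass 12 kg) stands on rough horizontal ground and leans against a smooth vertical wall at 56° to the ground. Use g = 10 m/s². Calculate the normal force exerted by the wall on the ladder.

N_wall ≈ 40.5 N

Torques about the foot: N_wall · 11 sin 56° = 12×10×5.5 cos 56° → N_wall = 40.471 N.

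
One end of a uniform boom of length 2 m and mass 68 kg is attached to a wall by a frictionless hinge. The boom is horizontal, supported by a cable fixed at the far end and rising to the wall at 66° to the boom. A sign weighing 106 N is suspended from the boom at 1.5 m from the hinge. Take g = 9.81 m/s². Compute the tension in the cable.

Take torques about the hinge: T sin 66° · 2 = 68×9.81×1 + 106×1.5 = 826.08 N·m.
So T = 826.08 / (0.9135 × 2) = 452.13 N.

T ≈ 452 N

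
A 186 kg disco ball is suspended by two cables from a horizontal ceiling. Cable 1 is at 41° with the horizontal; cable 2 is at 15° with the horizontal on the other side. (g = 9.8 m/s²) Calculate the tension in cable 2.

T_2 ≈ 1660 N

Weight W = 186 × 9.8 = 1823 N acts straight down.
Horizontal: T_1 cos 41° = T_2 cos 15°  →  T_1 = 1.28 T_2.
Vertical: T_1 sin 41° + T_2 sin 15° = 1823.
Substituting the horizontal relation into the vertical equation gives 1.098 T_2 = 1823, so T_2 = 1659 N.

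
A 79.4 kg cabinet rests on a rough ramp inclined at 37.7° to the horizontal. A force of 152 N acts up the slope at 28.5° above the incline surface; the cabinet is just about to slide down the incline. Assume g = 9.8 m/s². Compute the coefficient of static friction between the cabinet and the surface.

On the verge of sliding down the incline, friction is at its maximum μN and acts up the slope.
Perpendicular to incline: N = W cos 37.7° − P sin 28.5° = 615.7 − 72.53 = 543.1 N.
Along incline: P cos 28.5° + μN = W sin 37.7° → μ = (W sin 37.7° − P cos 28.5°) / N = 0.6302.

μ ≈ 0.630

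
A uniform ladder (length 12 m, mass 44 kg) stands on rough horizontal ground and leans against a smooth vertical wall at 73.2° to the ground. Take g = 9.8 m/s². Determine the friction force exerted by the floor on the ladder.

f ≈ 65.1 N

Torques about the foot: N_wall · 12 sin 73.2° = 44×9.8×6 cos 73.2° → N_wall = 65.093 N.
ΣF_x = 0: f_floor = N_wall = 65.093 N.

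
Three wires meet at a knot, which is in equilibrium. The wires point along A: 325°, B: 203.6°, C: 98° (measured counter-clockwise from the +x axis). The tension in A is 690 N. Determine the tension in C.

T_C ≈ 611 N

Resolve: ΣF_x = 690 cos 325° + T_B cos 203.6° + T_C cos 98° = 0.
        ΣF_y = 690 sin 325° + T_B sin 203.6° + T_C sin 98° = 0.
The known terms sum to (565.2, -395.8) N, so -0.9164 T_B − 0.1392 T_C = -565.2 and -0.4003 T_B + 0.9903 T_C = 395.8.
Solving simultaneously: T_B = 523.9 N, T_C = 611.5 N.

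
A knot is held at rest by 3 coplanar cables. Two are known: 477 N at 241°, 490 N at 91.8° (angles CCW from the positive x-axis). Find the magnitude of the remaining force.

Sum the known components: ΣF_x = -246.6 N, ΣF_y = 72.56 N.
For equilibrium the remaining force must supply (−ΣF_x, −ΣF_y) = (246.6, -72.56) N.
Magnitude = √((246.6)² + (-72.56)²) = 257.1 N; direction = atan2(-72.56, 246.6) = 343.6°.

F ≈ 257 N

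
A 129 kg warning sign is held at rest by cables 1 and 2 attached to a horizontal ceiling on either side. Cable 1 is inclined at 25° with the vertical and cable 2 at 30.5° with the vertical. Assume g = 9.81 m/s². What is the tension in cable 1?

Angles from the horizontal: cable 1 is 90° − 25° = 65°, cable 2 is 90° − 30.5° = 59.5°.
Weight W = 129 × 9.81 = 1265 N acts straight down.
Horizontal: T_1 cos 65° = T_2 cos 59.5°  →  T_2 = 0.8327 T_1.
Vertical: T_1 sin 65° + T_2 sin 59.5° = 1265.
Substituting the horizontal relation into the vertical equation gives 1.624 T_1 = 1265, so T_1 = 779.4 N.

T_1 ≈ 779 N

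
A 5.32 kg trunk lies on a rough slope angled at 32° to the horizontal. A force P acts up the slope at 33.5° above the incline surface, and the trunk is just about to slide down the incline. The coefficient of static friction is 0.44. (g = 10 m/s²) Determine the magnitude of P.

P ≈ 14.1 N

On the verge of sliding down the incline, friction equals μN and acts up the slope.
Perpendicular: N + P sin 33.5° = W cos 32° = 45.12 N.
Along incline: P cos 33.5° + μN = W sin 32° with W sin 32° = 28.19 N.
Solving the pair for P and N: P = 14.11 N, N = 37.33 N (and f = μN = 16.42 N).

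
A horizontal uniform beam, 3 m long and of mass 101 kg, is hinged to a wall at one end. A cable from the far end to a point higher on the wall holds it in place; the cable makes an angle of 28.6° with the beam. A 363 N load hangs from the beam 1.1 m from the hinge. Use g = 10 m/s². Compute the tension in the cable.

T ≈ 1330 N

Take torques about the hinge: T sin 28.6° · 3 = 101×10×1.5 + 363×1.1 = 1914.3 N·m.
So T = 1914.3 / (0.4787 × 3) = 1333 N.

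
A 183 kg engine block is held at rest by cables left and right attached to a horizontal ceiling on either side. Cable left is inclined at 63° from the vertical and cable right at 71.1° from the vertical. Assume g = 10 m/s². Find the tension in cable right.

Angles from the horizontal: cable left is 90° − 63° = 27°, cable right is 90° − 71.1° = 18.9°.
Weight W = 183 × 10 = 1830 N acts straight down.
Horizontal: T_left cos 27° = T_right cos 18.9°  →  T_left = 1.062 T_right.
Vertical: T_left sin 27° + T_right sin 18.9° = 1830.
Substituting the horizontal relation into the vertical equation gives 0.806 T_right = 1830, so T_right = 2271 N.

T_right ≈ 2270 N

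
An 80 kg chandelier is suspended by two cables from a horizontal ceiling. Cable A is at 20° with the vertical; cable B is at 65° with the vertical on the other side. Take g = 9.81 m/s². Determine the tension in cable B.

T_B ≈ 269 N

Angles from the horizontal: cable A is 90° − 20° = 70°, cable B is 90° − 65° = 25°.
Weight W = 80 × 9.81 = 784.8 N acts straight down.
Horizontal: T_A cos 70° = T_B cos 25°  →  T_A = 2.65 T_B.
Vertical: T_A sin 70° + T_B sin 25° = 784.8.
Substituting the horizontal relation into the vertical equation gives 2.913 T_B = 784.8, so T_B = 269.4 N.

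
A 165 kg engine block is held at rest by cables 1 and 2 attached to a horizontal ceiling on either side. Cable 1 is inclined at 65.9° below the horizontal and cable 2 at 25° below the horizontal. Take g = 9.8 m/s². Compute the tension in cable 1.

T_1 ≈ 1470 N

Weight W = 165 × 9.8 = 1617 N acts straight down.
Horizontal: T_1 cos 65.9° = T_2 cos 25°  →  T_2 = 0.4505 T_1.
Vertical: T_1 sin 65.9° + T_2 sin 25° = 1617.
Substituting the horizontal relation into the vertical equation gives 1.103 T_1 = 1617, so T_1 = 1466 N.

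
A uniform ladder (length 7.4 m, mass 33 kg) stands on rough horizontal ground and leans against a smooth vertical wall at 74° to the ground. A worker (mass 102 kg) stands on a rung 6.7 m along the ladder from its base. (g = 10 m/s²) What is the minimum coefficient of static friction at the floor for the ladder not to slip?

ΣF_y = 0: N_floor = 33×10 + 102×10 = 1350 N.
Torques about the foot: N_wall · 7.4 sin 74° = 33×10×3.7 cos 74° + 102×10×6.7 cos 74° → N_wall = 312.13 N.
ΣF_x = 0: f_floor = N_wall = 312.13 N.
μ_min = f_floor / N_floor = 312.13 / 1350 = 0.2312.

μ_min ≈ 0.231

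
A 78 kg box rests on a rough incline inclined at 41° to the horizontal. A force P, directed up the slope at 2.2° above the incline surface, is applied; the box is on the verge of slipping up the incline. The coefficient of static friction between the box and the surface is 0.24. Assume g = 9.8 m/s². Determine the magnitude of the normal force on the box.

On the verge of sliding up the incline, friction equals μN and acts down the slope.
Perpendicular: N + P sin 2.2° = W cos 41° = 576.9 N.
Along incline: P cos 2.2° = W sin 41° + μN  with W sin 41° = 501.5 N.
Solving the pair for P and N: P = 634.6 N, N = 552.5 N (and f = μN = 132.6 N).

N ≈ 553 N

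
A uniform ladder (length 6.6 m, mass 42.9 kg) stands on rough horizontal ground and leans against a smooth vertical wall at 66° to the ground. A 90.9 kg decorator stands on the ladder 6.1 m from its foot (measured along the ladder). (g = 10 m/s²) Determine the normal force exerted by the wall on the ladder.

Torques about the foot: N_wall · 6.6 sin 66° = 42.9×10×3.3 cos 66° + 90.9×10×6.1 cos 66° → N_wall = 469.55 N.

N_wall ≈ 470 N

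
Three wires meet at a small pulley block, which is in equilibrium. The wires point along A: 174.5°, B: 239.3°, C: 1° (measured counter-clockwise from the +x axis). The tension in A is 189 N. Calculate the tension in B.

T_B ≈ 25.1 N

Resolve: ΣF_x = 189 cos 174.5° + T_B cos 239.3° + T_C cos 1° = 0.
        ΣF_y = 189 sin 174.5° + T_B sin 239.3° + T_C sin 1° = 0.
The known terms sum to (-188.1, 18.11) N, so -0.5105 T_B + 0.9998 T_C = 188.1 and -0.8599 T_B + 0.0175 T_C = -18.11.
Solving simultaneously: T_B = 25.15 N, T_C = 201 N.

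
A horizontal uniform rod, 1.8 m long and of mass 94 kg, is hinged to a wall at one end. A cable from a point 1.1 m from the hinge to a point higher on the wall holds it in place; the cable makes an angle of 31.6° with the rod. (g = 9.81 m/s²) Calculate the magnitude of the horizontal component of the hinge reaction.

Take torques about the hinge: T sin 31.6° · 1.1 = 94×9.81×0.9 = 829.93 N·m.
So T = 829.93 / (0.5240 × 1.1) = 1439.9 N.
ΣF_x = 0: H_x = T cos 31.6° = 1226.4 N.

H_x ≈ 1230 N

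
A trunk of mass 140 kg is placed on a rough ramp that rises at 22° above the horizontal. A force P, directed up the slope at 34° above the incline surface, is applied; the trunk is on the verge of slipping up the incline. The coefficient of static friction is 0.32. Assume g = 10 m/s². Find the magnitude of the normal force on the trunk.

N ≈ 777 N

On the verge of sliding up the incline, friction equals μN and acts down the slope.
Perpendicular: N + P sin 34° = W cos 22° = 1298 N.
Along incline: P cos 34° = W sin 22° + μN  with W sin 22° = 524.4 N.
Solving the pair for P and N: P = 932.4 N, N = 776.7 N (and f = μN = 248.5 N).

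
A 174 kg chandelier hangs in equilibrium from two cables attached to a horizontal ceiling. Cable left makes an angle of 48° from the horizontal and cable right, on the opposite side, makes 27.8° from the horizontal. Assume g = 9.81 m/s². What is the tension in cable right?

Weight W = 174 × 9.81 = 1707 N acts straight down.
Horizontal: T_left cos 48° = T_right cos 27.8°  →  T_left = 1.322 T_right.
Vertical: T_left sin 48° + T_right sin 27.8° = 1707.
Substituting the horizontal relation into the vertical equation gives 1.449 T_right = 1707, so T_right = 1178 N.

T_right ≈ 1180 N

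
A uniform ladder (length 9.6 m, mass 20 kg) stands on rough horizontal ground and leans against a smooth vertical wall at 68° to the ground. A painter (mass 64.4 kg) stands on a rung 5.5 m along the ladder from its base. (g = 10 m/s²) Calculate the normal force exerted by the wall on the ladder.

N_wall ≈ 189 N

Torques about the foot: N_wall · 9.6 sin 68° = 20×10×4.8 cos 68° + 64.4×10×5.5 cos 68° → N_wall = 189.47 N.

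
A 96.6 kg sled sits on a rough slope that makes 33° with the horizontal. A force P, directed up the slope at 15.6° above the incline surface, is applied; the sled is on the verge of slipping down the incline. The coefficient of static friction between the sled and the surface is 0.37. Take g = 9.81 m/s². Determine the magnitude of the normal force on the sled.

On the verge of sliding down the incline, friction equals μN and acts up the slope.
Perpendicular: N + P sin 15.6° = W cos 33° = 794.8 N.
Along incline: P cos 15.6° + μN = W sin 33° with W sin 33° = 516.1 N.
Solving the pair for P and N: P = 257.1 N, N = 725.6 N (and f = μN = 268.5 N).

N ≈ 726 N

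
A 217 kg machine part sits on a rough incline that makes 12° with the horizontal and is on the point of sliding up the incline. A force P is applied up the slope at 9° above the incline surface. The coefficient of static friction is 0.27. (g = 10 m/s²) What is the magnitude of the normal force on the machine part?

N ≈ 1970 N

On the verge of sliding up the incline, friction equals μN and acts down the slope.
Perpendicular: N + P sin 9° = W cos 12° = 2123 N.
Along incline: P cos 9° = W sin 12° + μN  with W sin 12° = 451.2 N.
Solving the pair for P and N: P = 994.5 N, N = 1967 N (and f = μN = 531.1 N).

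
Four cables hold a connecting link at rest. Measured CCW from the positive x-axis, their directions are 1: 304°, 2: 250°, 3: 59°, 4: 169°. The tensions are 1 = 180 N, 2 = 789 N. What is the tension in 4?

Resolve: ΣF_x = 180 cos 304° + 789 cos 250° + T_3 cos 59° + T_4 cos 169° = 0.
        ΣF_y = 180 sin 304° + 789 sin 250° + T_3 sin 59° + T_4 sin 169° = 0.
The known terms sum to (-169.2, -890.6) N, so 0.5150 T_3 − 0.9816 T_4 = 169.2 and 0.8572 T_3 + 0.1908 T_4 = 890.6.
Solving simultaneously: T_3 = 964.7 N, T_4 = 333.8 N.

T_4 ≈ 334 N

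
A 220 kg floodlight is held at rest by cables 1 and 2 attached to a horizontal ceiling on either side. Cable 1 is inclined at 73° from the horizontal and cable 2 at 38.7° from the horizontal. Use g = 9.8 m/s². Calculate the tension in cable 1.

T_1 ≈ 1810 N

Weight W = 220 × 9.8 = 2156 N acts straight down.
Horizontal: T_1 cos 73° = T_2 cos 38.7°  →  T_2 = 0.3746 T_1.
Vertical: T_1 sin 73° + T_2 sin 38.7° = 2156.
Substituting the horizontal relation into the vertical equation gives 1.191 T_1 = 2156, so T_1 = 1811 N.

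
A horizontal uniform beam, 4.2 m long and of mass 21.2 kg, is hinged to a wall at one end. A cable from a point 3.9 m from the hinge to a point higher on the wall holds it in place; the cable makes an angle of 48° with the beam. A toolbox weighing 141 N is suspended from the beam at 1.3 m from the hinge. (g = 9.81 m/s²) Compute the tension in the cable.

Take torques about the hinge: T sin 48° · 3.9 = 21.2×9.81×2.1 + 141×1.3 = 620.04 N·m.
So T = 620.04 / (0.7431 × 3.9) = 213.94 N.

T ≈ 214 N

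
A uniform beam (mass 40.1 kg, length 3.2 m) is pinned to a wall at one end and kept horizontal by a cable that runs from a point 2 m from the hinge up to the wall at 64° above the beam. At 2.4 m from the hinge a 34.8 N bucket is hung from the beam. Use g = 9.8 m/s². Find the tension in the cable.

Take torques about the hinge: T sin 64° · 2 = 40.1×9.8×1.6 + 34.8×2.4 = 712.29 N·m.
So T = 712.29 / (0.8988 × 2) = 396.25 N.

T ≈ 396 N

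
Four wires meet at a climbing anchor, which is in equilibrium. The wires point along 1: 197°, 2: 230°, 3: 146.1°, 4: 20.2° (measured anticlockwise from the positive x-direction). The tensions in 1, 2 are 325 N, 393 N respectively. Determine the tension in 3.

T_3 ≈ 219 N

Resolve: ΣF_x = 325 cos 197° + 393 cos 230° + T_3 cos 146.1° + T_4 cos 20.2° = 0.
        ΣF_y = 325 sin 197° + 393 sin 230° + T_3 sin 146.1° + T_4 sin 20.2° = 0.
The known terms sum to (-563.4, -396.1) N, so -0.8300 T_3 + 0.9385 T_4 = 563.4 and 0.5577 T_3 + 0.3453 T_4 = 396.1.
Solving simultaneously: T_3 = 218.7 N, T_4 = 793.8 N.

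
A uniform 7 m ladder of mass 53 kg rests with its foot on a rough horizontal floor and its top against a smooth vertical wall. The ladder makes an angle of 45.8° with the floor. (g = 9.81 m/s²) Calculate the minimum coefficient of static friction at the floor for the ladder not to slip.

μ_min ≈ 0.486

ΣF_y = 0: N_floor = 53×9.81 = 519.93 N.
Torques about the foot: N_wall · 7 sin 45.8° = 53×9.81×3.5 cos 45.8° → N_wall = 252.8 N.
ΣF_x = 0: f_floor = N_wall = 252.8 N.
μ_min = f_floor / N_floor = 252.8 / 519.93 = 0.4862.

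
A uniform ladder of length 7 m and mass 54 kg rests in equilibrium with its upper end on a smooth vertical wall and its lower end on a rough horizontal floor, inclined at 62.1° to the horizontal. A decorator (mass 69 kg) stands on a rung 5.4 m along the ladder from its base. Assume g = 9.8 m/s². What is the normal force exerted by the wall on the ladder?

Torques about the foot: N_wall · 7 sin 62.1° = 54×9.8×3.5 cos 62.1° + 69×9.8×5.4 cos 62.1° → N_wall = 416.29 N.

N_wall ≈ 416 N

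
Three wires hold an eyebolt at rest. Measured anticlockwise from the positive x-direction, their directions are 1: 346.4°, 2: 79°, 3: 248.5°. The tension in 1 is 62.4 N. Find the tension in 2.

T_2 ≈ 339 N

Resolve: ΣF_x = 62.4 cos 346.4° + T_2 cos 79° + T_3 cos 248.5° = 0.
        ΣF_y = 62.4 sin 346.4° + T_2 sin 79° + T_3 sin 248.5° = 0.
The known terms sum to (60.65, -14.67) N, so 0.1908 T_2 − 0.3665 T_3 = -60.65 and 0.9816 T_2 − 0.9304 T_3 = 14.67.
Solving simultaneously: T_2 = 339.2 N, T_3 = 342.1 N.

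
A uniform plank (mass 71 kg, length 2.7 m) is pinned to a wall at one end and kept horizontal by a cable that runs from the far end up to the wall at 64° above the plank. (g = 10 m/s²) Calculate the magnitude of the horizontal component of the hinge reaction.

H_x ≈ 173 N

Take torques about the hinge: T sin 64° · 2.7 = 71×10×1.35 = 958.5 N·m.
So T = 958.5 / (0.8988 × 2.7) = 394.97 N.
ΣF_x = 0: H_x = T cos 64° = 173.15 N.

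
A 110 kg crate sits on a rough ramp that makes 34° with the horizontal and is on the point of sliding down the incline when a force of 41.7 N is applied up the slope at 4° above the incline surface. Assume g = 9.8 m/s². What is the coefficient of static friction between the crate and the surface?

On the verge of sliding down the incline, friction is at its maximum μN and acts up the slope.
Perpendicular to incline: N = W cos 34° − P sin 4° = 893.7 − 2.909 = 890.8 N.
Along incline: P cos 4° + μN = W sin 34° → μ = (W sin 34° − P cos 4°) / N = 0.63.

μ ≈ 0.630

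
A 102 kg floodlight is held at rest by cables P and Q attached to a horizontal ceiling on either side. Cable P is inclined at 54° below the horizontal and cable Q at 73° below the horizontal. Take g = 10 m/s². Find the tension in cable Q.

Weight W = 102 × 10 = 1020 N acts straight down.
Horizontal: T_P cos 54° = T_Q cos 73°  →  T_P = 0.4974 T_Q.
Vertical: T_P sin 54° + T_Q sin 73° = 1020.
Substituting the horizontal relation into the vertical equation gives 1.359 T_Q = 1020, so T_Q = 750.7 N.

T_Q ≈ 751 N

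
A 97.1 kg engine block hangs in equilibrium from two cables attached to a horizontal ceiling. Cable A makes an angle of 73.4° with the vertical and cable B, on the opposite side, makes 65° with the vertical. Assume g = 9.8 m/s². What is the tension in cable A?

T_A ≈ 1300 N

Angles from the horizontal: cable A is 90° − 73.4° = 16.6°, cable B is 90° − 65° = 25°.
Weight W = 97.1 × 9.8 = 951.6 N acts straight down.
Horizontal: T_A cos 16.6° = T_B cos 25°  →  T_B = 1.057 T_A.
Vertical: T_A sin 16.6° + T_B sin 25° = 951.6.
Substituting the horizontal relation into the vertical equation gives 0.7326 T_A = 951.6, so T_A = 1299 N.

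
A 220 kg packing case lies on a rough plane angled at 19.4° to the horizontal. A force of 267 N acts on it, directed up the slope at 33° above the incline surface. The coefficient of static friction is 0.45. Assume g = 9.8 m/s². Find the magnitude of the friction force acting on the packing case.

f ≈ 492 N

Axes along / perpendicular to the incline. W sin 19.4° = 716.1 N down-slope; W cos 19.4° = 2034 N into the surface.
Perpendicular: N = W cos 19.4° − P sin 33° = 2034 − 145.4 = 1888 N.
Along incline: P cos 33° + f = W sin 19.4° (friction acts up-slope) → f = 716.1 − 223.9 = 492.2 N.
|f| = 492.2 N ≤ μN = 849.7 N, so the packing case is indeed static.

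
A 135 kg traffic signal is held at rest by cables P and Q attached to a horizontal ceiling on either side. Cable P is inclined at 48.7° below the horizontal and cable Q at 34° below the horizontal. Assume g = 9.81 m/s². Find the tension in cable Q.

T_Q ≈ 881 N

Weight W = 135 × 9.81 = 1324 N acts straight down.
Horizontal: T_P cos 48.7° = T_Q cos 34°  →  T_P = 1.256 T_Q.
Vertical: T_P sin 48.7° + T_Q sin 34° = 1324.
Substituting the horizontal relation into the vertical equation gives 1.503 T_Q = 1324, so T_Q = 881.2 N.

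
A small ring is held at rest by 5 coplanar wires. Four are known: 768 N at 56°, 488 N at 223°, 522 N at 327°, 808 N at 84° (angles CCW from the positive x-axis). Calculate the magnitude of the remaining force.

Sum the known components: ΣF_x = 594.8 N, ΣF_y = 823.2 N.
For equilibrium the remaining force must supply (−ΣF_x, −ΣF_y) = (-594.8, -823.2) N.
Magnitude = √((-594.8)² + (-823.2)²) = 1016 N; direction = atan2(-823.2, -594.8) = 234.1°.

F ≈ 1020 N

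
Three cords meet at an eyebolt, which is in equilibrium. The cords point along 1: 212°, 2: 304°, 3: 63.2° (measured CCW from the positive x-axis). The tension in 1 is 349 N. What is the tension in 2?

Resolve: ΣF_x = 349 cos 212° + T_2 cos 304° + T_3 cos 63.2° = 0.
        ΣF_y = 349 sin 212° + T_2 sin 304° + T_3 sin 63.2° = 0.
The known terms sum to (-296, -184.9) N, so 0.5592 T_2 + 0.4509 T_3 = 296 and -0.8290 T_2 + 0.8926 T_3 = 184.9.
Solving simultaneously: T_2 = 207.1 N, T_3 = 399.6 N.

T_2 ≈ 207 N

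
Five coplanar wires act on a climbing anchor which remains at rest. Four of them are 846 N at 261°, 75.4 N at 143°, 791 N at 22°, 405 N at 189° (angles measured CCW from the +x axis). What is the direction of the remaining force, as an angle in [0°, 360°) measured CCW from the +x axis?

Sum the known components: ΣF_x = 140.8 N, ΣF_y = -557.2 N.
For equilibrium the remaining force must supply (−ΣF_x, −ΣF_y) = (-140.8, 557.2) N.
Magnitude = √((-140.8)² + (557.2)²) = 574.8 N; direction = atan2(557.2, -140.8) = 104.2°.

θ ≈ 104°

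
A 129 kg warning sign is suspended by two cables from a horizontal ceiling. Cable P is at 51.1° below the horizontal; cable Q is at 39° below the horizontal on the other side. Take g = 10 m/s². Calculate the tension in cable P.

Weight W = 129 × 10 = 1290 N acts straight down.
Horizontal: T_P cos 51.1° = T_Q cos 39°  →  T_Q = 0.808 T_P.
Vertical: T_P sin 51.1° + T_Q sin 39° = 1290.
Substituting the horizontal relation into the vertical equation gives 1.287 T_P = 1290, so T_P = 1003 N.

T_P ≈ 1000 N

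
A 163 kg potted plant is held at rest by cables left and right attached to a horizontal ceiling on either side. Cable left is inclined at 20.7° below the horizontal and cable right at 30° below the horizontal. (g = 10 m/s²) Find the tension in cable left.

Weight W = 163 × 10 = 1630 N acts straight down.
Horizontal: T_left cos 20.7° = T_right cos 30°  →  T_right = 1.08 T_left.
Vertical: T_left sin 20.7° + T_right sin 30° = 1630.
Substituting the horizontal relation into the vertical equation gives 0.8936 T_left = 1630, so T_left = 1824 N.

T_left ≈ 1820 N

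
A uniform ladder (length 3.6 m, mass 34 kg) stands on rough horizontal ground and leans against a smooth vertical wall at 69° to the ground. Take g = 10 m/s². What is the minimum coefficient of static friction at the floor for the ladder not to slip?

μ_min ≈ 0.192

ΣF_y = 0: N_floor = 34×10 = 340 N.
Torques about the foot: N_wall · 3.6 sin 69° = 34×10×1.8 cos 69° → N_wall = 65.257 N.
ΣF_x = 0: f_floor = N_wall = 65.257 N.
μ_min = f_floor / N_floor = 65.257 / 340 = 0.1919.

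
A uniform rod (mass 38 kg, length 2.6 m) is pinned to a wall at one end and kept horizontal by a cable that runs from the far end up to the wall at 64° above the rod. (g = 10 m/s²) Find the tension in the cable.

Take torques about the hinge: T sin 64° · 2.6 = 38×10×1.3 = 494 N·m.
So T = 494 / (0.8988 × 2.6) = 211.39 N.

T ≈ 211 N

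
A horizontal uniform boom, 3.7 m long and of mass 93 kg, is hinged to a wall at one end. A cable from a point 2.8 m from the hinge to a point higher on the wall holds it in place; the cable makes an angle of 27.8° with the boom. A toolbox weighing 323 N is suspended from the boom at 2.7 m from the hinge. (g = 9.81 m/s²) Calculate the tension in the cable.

Take torques about the hinge: T sin 27.8° · 2.8 = 93×9.81×1.85 + 323×2.7 = 2559.9 N·m.
So T = 2559.9 / (0.4664 × 2.8) = 1960.3 N.

T ≈ 1960 N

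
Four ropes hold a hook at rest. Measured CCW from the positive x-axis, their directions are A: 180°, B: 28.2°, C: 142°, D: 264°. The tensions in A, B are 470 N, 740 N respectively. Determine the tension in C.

T_C ≈ 171 N

Resolve: ΣF_x = 470 cos 180° + 740 cos 28.2° + T_C cos 142° + T_D cos 264° = 0.
        ΣF_y = 470 sin 180° + 740 sin 28.2° + T_C sin 142° + T_D sin 264° = 0.
The known terms sum to (182.2, 349.7) N, so -0.7880 T_C − 0.1045 T_D = -182.2 and 0.6157 T_C − 0.9945 T_D = -349.7.
Solving simultaneously: T_C = 170.5 N, T_D = 457.2 N.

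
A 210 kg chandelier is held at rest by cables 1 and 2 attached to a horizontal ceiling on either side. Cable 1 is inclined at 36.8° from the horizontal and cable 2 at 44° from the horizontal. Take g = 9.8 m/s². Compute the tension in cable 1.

Weight W = 210 × 9.8 = 2058 N acts straight down.
Horizontal: T_1 cos 36.8° = T_2 cos 44°  →  T_2 = 1.113 T_1.
Vertical: T_1 sin 36.8° + T_2 sin 44° = 2058.
Substituting the horizontal relation into the vertical equation gives 1.372 T_1 = 2058, so T_1 = 1500 N.

T_1 ≈ 1500 N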